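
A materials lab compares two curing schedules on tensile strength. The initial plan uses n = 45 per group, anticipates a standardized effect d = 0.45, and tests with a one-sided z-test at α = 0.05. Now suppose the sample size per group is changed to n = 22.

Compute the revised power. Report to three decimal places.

With n = 22 per group: δ = d·√(n/2) = 0.45 × √(22/2) = 1.4925. Critical value z_{0.05} = 1.645.
Revised power = Φ(δ − 1.645) = Φ(-0.152) = 0.4394.

Power ≈ 0.439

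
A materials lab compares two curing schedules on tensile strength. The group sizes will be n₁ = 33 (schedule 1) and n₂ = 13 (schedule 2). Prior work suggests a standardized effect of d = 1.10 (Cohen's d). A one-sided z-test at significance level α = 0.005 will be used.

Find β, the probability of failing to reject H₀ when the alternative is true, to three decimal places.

β ≈ 0.217

Noncentrality parameter: δ = d / √(1/n₁ + 1/n₂) = 1.10 / √(1/33 + 1/13) = 3.3593
One-sided α = 0.005 → critical value z_{0.005} = 2.576.
Power = Φ(δ − 2.576) = Φ(0.783) = 0.7833.
Type II error: β = 1 − power = 1 − 0.7833 = 0.2167.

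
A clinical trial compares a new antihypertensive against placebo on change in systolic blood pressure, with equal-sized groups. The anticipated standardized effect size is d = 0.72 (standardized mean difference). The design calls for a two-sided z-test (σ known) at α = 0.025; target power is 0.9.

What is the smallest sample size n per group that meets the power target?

n = 48 per group

Set Φ(δ − 2.241) = 0.9; then δ − 2.241 = Φ⁻¹(0.9) = 1.282, giving δ = 3.523.
(The Φ(−δ − z_{α/2}) term is vanishingly small for δ > 0 and is dropped in the standard sample-size formula.)
δ = d·√(n/2) ⇒ n = 2(δ/d)² = 2 × (3.523 / 0.72)² = 47.88.
Round up to the next whole unit.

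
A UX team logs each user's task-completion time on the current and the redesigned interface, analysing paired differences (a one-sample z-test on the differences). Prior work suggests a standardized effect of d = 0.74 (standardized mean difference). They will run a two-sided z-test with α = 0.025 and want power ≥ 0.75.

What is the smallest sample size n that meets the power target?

For power 0.75 need Φ(δ − z_{0.0125}) = 0.75, so δ = z_{0.0125} + z_{0.25} = 2.241 + 0.674 = 2.916.
(The Φ(−δ − z_{α/2}) term is vanishingly small for δ > 0 and is dropped in the standard sample-size formula.)
δ = d·√n ⇒ n = (δ/d)² = (2.916 / 0.74)² = 15.53.
Rounding up, n = 16.

n = 16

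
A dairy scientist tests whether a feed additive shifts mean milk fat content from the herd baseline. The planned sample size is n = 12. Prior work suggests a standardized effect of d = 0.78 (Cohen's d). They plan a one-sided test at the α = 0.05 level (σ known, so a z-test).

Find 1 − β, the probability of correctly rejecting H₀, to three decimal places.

Noncentrality parameter: λ = d·√n = 0.78 × √12 = 2.7020
One-sided α = 0.05 → critical value z_{0.05} = 1.645.
Power = Φ(λ − 1.645) = Φ(1.057) = 0.8548.

Power ≈ 0.855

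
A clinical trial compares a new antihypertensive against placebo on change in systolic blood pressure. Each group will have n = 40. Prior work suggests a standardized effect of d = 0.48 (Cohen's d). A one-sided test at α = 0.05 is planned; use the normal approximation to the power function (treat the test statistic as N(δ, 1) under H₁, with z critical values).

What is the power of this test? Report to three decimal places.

Noncentrality parameter: δ = d·√(n/2) = 0.48 × √(40/2) = 2.1466
One-sided α = 0.05 → critical value z_{0.05} = 1.645.
Power = Φ(δ − 1.645) = Φ(0.502) = 0.6921.

Power ≈ 0.692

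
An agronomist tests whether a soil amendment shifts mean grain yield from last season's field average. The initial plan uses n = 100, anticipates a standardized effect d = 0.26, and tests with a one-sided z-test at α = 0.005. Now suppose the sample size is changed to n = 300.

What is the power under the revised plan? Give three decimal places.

With n = 300: δ = d·√n = 0.26 × √300 = 4.5033. Critical value z_{0.005} = 2.576.
Revised power = Φ(δ − 2.576) = Φ(1.928) = 0.9730.

Power ≈ 0.973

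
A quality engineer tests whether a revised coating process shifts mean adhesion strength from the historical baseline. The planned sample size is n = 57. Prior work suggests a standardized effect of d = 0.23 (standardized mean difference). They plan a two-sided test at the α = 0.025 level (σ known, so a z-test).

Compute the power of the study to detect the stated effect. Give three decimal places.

Noncentrality parameter: δ = d·√n = 0.23 × √57 = 1.7365
Two-sided α = 0.025 → critical value z_{0.0125} = 2.241.
Power = Φ(δ − 2.241) + Φ(−δ − 2.241) = Φ(-0.505) + Φ(-3.978) = 0.3068 + 0.0000 = 0.3068.

Power ≈ 0.307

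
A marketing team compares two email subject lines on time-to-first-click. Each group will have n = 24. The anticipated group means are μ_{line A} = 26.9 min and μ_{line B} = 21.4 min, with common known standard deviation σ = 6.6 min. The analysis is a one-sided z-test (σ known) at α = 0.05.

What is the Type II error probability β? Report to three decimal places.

β ≈ 0.107

Standardized effect: d = |μ_{line A} − μ_{line B}| / σ = |26.9 − 21.4| / 6.6 = 0.8333
Noncentrality parameter: δ = d·√(n/2) = 0.8333 × √(24/2) = 2.8868
One-sided α = 0.05 → critical value z_{0.05} = 1.645.
Power = Φ(δ − 1.645) = Φ(1.242) = 0.8929.
Type II error: β = 1 − power = 1 − 0.8929 = 0.1071.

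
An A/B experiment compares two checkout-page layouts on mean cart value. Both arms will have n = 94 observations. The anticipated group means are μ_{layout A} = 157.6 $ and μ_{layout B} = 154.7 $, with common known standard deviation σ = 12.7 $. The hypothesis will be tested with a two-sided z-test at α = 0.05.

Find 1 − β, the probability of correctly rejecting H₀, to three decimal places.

Power ≈ 0.347

Standardized effect: d = |μ_{layout A} − μ_{layout B}| / σ = |157.6 − 154.7| / 12.7 = 0.2283
Noncentrality parameter: δ = d·√(n/2) = 0.2283 × √(94/2) = 1.5655
Two-sided α = 0.05 → critical value z_{0.025} = 1.960.
Power = Φ(δ − 1.960) + Φ(−δ − 1.960) = Φ(-0.394) + Φ(-3.525) = 0.3466 + 0.0002 = 0.3468.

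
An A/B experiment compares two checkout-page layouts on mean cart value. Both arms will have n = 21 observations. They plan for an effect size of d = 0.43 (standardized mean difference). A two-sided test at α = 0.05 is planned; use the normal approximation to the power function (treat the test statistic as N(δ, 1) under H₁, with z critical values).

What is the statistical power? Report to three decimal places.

Noncentrality parameter: δ = d·√(n/2) = 0.43 × √(21/2) = 1.3934
Critical value for a two-sided test at α = 0.05: z_{α/2} = 1.960.
Power = Φ(δ − 1.960) + Φ(−δ − 1.960) = Φ(-0.567) + Φ(-3.353) = 0.2855 + 0.0004 = 0.2859.

Power ≈ 0.286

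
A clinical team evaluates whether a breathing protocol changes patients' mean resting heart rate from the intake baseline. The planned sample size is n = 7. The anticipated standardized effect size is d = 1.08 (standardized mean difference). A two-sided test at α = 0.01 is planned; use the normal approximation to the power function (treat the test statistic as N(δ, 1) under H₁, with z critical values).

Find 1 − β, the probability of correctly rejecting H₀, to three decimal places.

Power ≈ 0.611

Noncentrality parameter: δ = d·√n = 1.08 × √7 = 2.8574
Critical value for a two-sided test at α = 0.01: z_{α/2} = 2.576.
Power = Φ(δ − 2.576) + Φ(−δ − 2.576) = Φ(0.282) + Φ(-5.433) = 0.6109 + 0.0000 = 0.6109.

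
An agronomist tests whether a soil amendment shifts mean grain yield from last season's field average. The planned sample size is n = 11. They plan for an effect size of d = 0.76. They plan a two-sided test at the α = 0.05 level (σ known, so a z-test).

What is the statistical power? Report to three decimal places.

Noncentrality parameter: δ = d·√n = 0.76 × √11 = 2.5206
Two-sided α = 0.05 → critical value z_{0.025} = 1.960.
Power = Φ(δ − 1.960) + Φ(−δ − 1.960) = Φ(0.561) + Φ(-4.481) = 0.7125 + 0.0000 = 0.7125.

Power ≈ 0.712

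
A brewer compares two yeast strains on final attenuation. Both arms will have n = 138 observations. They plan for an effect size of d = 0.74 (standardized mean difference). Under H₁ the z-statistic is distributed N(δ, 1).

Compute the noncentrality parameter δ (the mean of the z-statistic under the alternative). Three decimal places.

The noncentrality parameter scales effect size by the design's sample-size factor: δ = d·√(n/2) = 0.74 × √(138/2) = 6.1469

δ ≈ 6.147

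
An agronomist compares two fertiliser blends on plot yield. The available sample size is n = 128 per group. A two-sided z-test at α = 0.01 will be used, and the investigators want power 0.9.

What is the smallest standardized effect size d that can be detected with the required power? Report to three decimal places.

Required noncentrality: δ = z_{0.005} + z_{0.10} = 2.576 + 1.282 = 3.857.
(Lower-tail contribution to power is negligible for δ > 0.)
δ = d·√(n/2) ⇒ d = δ/√(n/2) = 3.857/√(128/2) = 0.4822.

d ≈ 0.482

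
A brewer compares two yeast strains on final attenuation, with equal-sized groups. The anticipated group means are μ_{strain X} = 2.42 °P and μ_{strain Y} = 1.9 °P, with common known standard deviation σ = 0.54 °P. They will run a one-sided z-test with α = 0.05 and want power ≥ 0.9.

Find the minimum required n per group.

Standardized effect: d = |μ_{strain X} − μ_{strain Y}| / σ = |2.42 − 1.9| / 0.54 = 0.9630
Set Φ(δ − 1.645) = 0.9; then δ − 1.645 = Φ⁻¹(0.9) = 1.282, giving δ = 2.926.
δ = d·√(n/2) ⇒ n = 2(δ/d)² = 2 × (2.926 / 0.9630)² = 18.47.
Round up to the next whole unit.

n = 19 per group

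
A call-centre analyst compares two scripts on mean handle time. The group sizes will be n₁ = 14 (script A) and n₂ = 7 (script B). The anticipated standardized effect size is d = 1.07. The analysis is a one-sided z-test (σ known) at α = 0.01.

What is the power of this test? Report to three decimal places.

Noncentrality parameter: δ = d / √(1/n₁ + 1/n₂) = 1.07 / √(1/14 + 1/7) = 2.3115
One-sided α = 0.01 → critical value z_{0.01} = 2.326.
Power = Φ(δ − 2.326) = Φ(-0.015) = 0.4941.

Power ≈ 0.494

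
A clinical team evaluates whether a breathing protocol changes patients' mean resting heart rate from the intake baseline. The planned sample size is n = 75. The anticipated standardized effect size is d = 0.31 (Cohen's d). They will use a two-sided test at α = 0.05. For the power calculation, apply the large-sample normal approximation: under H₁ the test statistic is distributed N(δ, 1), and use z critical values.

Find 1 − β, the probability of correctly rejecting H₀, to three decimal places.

Power ≈ 0.766

Noncentrality parameter: δ = d·√n = 0.31 × √75 = 2.6847
Two-sided α = 0.05 → critical value z_{0.025} = 1.960.
Power = Φ(δ − 1.960) + Φ(−δ − 1.960) = Φ(0.725) + Φ(-4.645) = 0.7657 + 0.0000 = 0.7657.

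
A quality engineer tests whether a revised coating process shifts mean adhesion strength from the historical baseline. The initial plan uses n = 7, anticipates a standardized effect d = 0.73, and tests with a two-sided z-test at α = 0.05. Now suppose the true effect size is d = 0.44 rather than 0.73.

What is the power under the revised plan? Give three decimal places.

Power ≈ 0.214

With d = 0.44: δ = d·√n = 0.44 × √7 = 1.1641. Critical value z_{0.025} = 1.960.
Revised power = Φ(δ − 1.960) + Φ(−δ − 1.960) = Φ(-0.796) + Φ(-3.124) = 0.2131 + 0.0009 = 0.2140.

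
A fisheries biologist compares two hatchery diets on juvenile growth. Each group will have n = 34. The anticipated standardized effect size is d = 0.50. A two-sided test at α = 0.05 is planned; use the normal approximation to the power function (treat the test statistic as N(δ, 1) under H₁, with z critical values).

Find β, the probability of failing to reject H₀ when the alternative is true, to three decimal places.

β ≈ 0.460

Noncentrality parameter: δ = d·√(n/2) = 0.50 × √(34/2) = 2.0616
Critical value for a two-sided test at α = 0.05: z_{α/2} = 1.960.
Power = Φ(δ − 1.960) + Φ(−δ − 1.960) = Φ(0.102) + Φ(-4.022) = 0.5405 + 0.0000 = 0.5405.
Type II error: β = 1 − power = 1 − 0.5405 = 0.4595.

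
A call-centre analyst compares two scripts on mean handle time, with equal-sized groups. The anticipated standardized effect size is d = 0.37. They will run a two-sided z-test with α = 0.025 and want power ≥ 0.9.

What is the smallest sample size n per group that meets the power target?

n = 182 per group

For power 0.9 need Φ(δ − z_{0.0125}) = 0.9, so δ = z_{0.0125} + z_{0.10} = 2.241 + 1.282 = 3.523.
(The Φ(−δ − z_{α/2}) term is vanishingly small for δ > 0 and is dropped in the standard sample-size formula.)
δ = d·√(n/2) ⇒ n = 2(δ/d)² = 2 × (3.523 / 0.37)² = 181.32.
Round up to the next whole unit.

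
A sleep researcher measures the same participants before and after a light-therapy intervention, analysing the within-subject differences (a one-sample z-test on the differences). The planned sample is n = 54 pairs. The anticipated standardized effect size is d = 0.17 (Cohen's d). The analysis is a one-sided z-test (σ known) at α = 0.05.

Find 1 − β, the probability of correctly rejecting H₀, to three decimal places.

Power ≈ 0.346

Noncentrality parameter: δ = d·√n = 0.17 × √54 = 1.2492
One-sided α = 0.05 → critical value z_{0.05} = 1.645.
Power = P(Z > 1.645 − δ) = Φ(-0.396) = 0.3462.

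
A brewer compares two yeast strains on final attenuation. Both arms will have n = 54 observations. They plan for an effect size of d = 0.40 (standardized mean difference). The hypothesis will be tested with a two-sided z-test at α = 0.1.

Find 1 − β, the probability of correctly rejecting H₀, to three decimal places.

Power ≈ 0.668

Noncentrality parameter: δ = d·√(n/2) = 0.40 × √(54/2) = 2.0785
Critical value for a two-sided test at α = 0.1: z_{α/2} = 1.645.
Power = Φ(δ − 1.645) + Φ(−δ − 1.645) = Φ(0.434) + Φ(-3.723) = 0.6677 + 0.0001 = 0.6678.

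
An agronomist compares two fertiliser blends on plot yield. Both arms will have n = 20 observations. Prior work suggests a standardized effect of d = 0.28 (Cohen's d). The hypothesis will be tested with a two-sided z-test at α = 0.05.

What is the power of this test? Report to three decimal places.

Power ≈ 0.144

Noncentrality parameter: δ = d·√(n/2) = 0.28 × √(20/2) = 0.8854
Critical value for a two-sided test at α = 0.05: z_{α/2} = 1.960.
Power = Φ(δ − 1.960) + Φ(−δ − 1.960) = Φ(-1.075) + Φ(-2.845) = 0.1413 + 0.0022 = 0.1435.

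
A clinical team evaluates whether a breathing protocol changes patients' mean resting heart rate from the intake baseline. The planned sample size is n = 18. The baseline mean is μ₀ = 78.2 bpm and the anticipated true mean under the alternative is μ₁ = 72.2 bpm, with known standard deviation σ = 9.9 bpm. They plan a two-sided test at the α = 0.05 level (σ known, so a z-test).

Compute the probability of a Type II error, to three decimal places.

Standardized effect: d = |μ₁ − μ₀| / σ = |72.2 − 78.2| / 9.9 = 0.6061
Noncentrality parameter: δ = d·√n = 0.6061 × √18 = 2.5713
Critical value for a two-sided test at α = 0.05: z_{α/2} = 1.960.
Power = Φ(δ − 1.960) + Φ(−δ − 1.960) = Φ(0.611) + Φ(-4.531) = 0.7295 + 0.0000 = 0.7295.
Type II error: β = 1 − power = 1 − 0.7295 = 0.2705.

β ≈ 0.270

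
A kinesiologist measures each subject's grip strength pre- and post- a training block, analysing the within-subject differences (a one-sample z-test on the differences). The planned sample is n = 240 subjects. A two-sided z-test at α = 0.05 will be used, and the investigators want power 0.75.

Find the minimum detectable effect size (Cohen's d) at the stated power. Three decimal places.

d ≈ 0.170

Required noncentrality: δ = z_{0.025} + z_{0.25} = 1.960 + 0.674 = 2.634.
(The second rejection-region term Φ(−δ − z_{α/2}) is negligible and dropped.)
δ = d·√n ⇒ d = δ/√n = 2.634/√240 = 0.1701.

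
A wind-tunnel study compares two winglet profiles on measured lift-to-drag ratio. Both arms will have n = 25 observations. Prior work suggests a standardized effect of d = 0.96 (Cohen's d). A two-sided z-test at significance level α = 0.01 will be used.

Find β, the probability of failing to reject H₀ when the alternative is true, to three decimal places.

Noncentrality parameter: δ = d·√(n/2) = 0.96 × √(25/2) = 3.3941
Critical value for a two-sided test at α = 0.01: z_{α/2} = 2.576.
Power = Φ(δ − 2.576) + Φ(−δ − 2.576) = Φ(0.818) + Φ(-5.970) = 0.7934 + 0.0000 = 0.7934.
Type II error: β = 1 − power = 1 − 0.7934 = 0.2066.

β ≈ 0.207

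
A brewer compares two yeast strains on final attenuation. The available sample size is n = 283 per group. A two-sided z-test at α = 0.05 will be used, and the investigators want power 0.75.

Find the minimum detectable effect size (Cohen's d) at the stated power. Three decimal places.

d ≈ 0.221

Need Φ(δ − 1.960) = 0.75, so δ = 1.960 + 0.674 = 2.634.
(Lower-tail contribution to power is negligible for δ > 0.)
δ = d·√(n/2) ⇒ d = δ/√(n/2) = 2.634/√(283/2) = 0.2215.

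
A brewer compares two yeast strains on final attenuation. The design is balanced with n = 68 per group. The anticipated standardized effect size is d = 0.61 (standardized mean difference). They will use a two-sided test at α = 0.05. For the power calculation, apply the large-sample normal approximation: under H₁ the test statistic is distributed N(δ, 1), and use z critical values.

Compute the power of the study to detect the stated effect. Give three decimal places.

Noncentrality parameter: δ = d·√(n/2) = 0.61 × √(68/2) = 3.5569
Critical value for a two-sided test at α = 0.05: z_{α/2} = 1.960.
Power = Φ(δ − 1.960) + Φ(−δ − 1.960) = Φ(1.597) + Φ(-5.517) = 0.9449 + 0.0000 = 0.9449.

Power ≈ 0.945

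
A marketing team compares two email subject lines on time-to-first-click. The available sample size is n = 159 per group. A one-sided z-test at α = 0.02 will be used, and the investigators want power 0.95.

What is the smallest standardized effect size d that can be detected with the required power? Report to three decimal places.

d ≈ 0.415

Need Φ(δ − 2.054) = 0.95, so δ = 2.054 + 1.645 = 3.699.
δ = d·√(n/2) ⇒ d = δ/√(n/2) = 3.699/√(159/2) = 0.4148.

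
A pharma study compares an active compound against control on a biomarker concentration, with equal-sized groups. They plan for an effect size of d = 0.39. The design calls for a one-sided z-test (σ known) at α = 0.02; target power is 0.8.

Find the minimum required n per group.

n = 111 per group

Set Φ(δ − 2.054) = 0.8; then δ − 2.054 = Φ⁻¹(0.8) = 0.842, giving δ = 2.895.
δ = d·√(n/2) ⇒ n = 2(δ/d)² = 2 × (2.895 / 0.39)² = 110.23.
Rounding up, n = 111 per group.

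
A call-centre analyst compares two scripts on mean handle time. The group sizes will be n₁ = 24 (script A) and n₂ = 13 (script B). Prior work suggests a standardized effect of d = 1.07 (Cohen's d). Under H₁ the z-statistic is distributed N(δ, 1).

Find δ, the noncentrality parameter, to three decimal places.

The noncentrality parameter scales effect size by the design's sample-size factor: δ = d / √(1/n₁ + 1/n₂) = 1.07 / √(1/24 + 1/13) = 3.1071

δ ≈ 3.107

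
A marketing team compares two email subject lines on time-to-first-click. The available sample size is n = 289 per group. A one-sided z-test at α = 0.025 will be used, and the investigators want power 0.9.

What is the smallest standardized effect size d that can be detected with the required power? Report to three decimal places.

d ≈ 0.270

Need Φ(δ − 1.960) = 0.9, so δ = 1.960 + 1.282 = 3.242.
δ = d·√(n/2) ⇒ d = δ/√(n/2) = 3.242/√(289/2) = 0.2697.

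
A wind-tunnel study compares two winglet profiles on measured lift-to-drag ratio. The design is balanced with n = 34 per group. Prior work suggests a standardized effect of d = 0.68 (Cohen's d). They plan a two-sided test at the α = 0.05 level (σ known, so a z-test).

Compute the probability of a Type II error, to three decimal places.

Noncentrality parameter: δ = d·√(n/2) = 0.68 × √(34/2) = 2.8037
Two-sided α = 0.05 → critical value z_{0.025} = 1.960.
Power = Φ(δ − 1.960) + Φ(−δ − 1.960) = Φ(0.844) + Φ(-4.764) = 0.8006 + 0.0000 = 0.8006.
Type II error: β = 1 − power = 1 − 0.8006 = 0.1994.

β ≈ 0.199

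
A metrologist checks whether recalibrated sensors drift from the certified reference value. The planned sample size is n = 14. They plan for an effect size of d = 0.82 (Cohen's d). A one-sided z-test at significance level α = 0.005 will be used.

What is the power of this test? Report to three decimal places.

Power ≈ 0.689

Noncentrality parameter: δ = d·√n = 0.82 × √14 = 3.0682
Critical value for a one-sided test at α = 0.005: z_α = 2.576.
Power = P(Z > 2.576 − δ) = Φ(0.492) = 0.6888.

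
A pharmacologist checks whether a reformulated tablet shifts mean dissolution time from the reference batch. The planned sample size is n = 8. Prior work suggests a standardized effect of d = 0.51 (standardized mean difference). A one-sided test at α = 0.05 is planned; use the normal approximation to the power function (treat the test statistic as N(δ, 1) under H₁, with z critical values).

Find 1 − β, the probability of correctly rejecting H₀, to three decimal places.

Power ≈ 0.420

Noncentrality parameter: δ = d·√n = 0.51 × √8 = 1.4425
One-sided α = 0.05 → critical value z_{0.05} = 1.645.
Power = Φ(δ − 1.645) = Φ(-0.202) = 0.4198.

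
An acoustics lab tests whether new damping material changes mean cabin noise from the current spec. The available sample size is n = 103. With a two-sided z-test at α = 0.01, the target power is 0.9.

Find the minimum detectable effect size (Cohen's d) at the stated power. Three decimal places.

d ≈ 0.380

Required noncentrality: δ = z_{0.005} + z_{0.10} = 2.576 + 1.282 = 3.857.
(Lower-tail contribution to power is negligible for δ > 0.)
δ = d·√n ⇒ d = δ/√n = 3.857/√103 = 0.3801.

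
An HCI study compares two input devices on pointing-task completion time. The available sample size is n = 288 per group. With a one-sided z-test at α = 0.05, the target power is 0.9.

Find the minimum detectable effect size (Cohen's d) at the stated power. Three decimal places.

d ≈ 0.244

Need Φ(δ − 1.645) = 0.9, so δ = 1.645 + 1.282 = 2.926.
δ = d·√(n/2) ⇒ d = δ/√(n/2) = 2.926/√(288/2) = 0.2439.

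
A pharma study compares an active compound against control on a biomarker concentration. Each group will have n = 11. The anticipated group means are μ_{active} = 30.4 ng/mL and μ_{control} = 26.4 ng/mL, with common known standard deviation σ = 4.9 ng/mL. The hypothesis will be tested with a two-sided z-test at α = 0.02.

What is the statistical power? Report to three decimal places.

Standardized effect: d = |μ_{active} − μ_{control}| / σ = |30.4 − 26.4| / 4.9 = 0.8163
Noncentrality parameter: δ = d·√(n/2) = 0.8163 × √(11/2) = 1.9145
Critical value for a two-sided test at α = 0.02: z_{α/2} = 2.326.
Power = Φ(δ − 2.326) + Φ(−δ − 2.326) = Φ(-0.412) + Φ(-4.241) = 0.3402 + 0.0000 = 0.3402.

Power ≈ 0.340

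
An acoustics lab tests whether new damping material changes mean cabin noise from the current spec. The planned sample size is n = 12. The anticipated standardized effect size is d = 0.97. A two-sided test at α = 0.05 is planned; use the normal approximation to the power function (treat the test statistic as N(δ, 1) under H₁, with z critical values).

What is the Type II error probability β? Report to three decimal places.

β ≈ 0.081

Noncentrality parameter: δ = d·√n = 0.97 × √12 = 3.3602
Critical value for a two-sided test at α = 0.05: z_{α/2} = 1.960.
Power = Φ(δ − 1.960) + Φ(−δ − 1.960) = Φ(1.400) + Φ(-5.320) = 0.9193 + 0.0000 = 0.9193.
Type II error: β = 1 − power = 1 − 0.9193 = 0.0807.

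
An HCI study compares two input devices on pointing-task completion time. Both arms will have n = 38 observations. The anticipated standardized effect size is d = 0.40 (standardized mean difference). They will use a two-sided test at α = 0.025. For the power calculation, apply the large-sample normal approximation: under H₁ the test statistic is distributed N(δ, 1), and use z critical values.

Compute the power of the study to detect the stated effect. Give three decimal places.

Power ≈ 0.309

Noncentrality parameter: λ = d·√(n/2) = 0.40 × √(38/2) = 1.7436
Critical value for a two-sided test at α = 0.025: z_{α/2} = 2.241.
Power = Φ(λ − 2.241) + Φ(−λ − 2.241) = Φ(-0.498) + Φ(-3.985) = 0.3093 + 0.0000 = 0.3093.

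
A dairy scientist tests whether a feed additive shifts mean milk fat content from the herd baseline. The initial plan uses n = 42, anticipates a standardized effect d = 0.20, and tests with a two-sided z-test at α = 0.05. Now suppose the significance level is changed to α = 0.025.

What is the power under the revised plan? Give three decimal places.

Power ≈ 0.172

δ = d·√n = 0.20 × √42 = 1.2961 (unchanged). New critical value: z_{0.0125} = 2.241.
Revised power = Φ(δ − 2.241) + Φ(−δ − 2.241) = Φ(-0.945) + Φ(-3.538) = 0.1723 + 0.0002 = 0.1725.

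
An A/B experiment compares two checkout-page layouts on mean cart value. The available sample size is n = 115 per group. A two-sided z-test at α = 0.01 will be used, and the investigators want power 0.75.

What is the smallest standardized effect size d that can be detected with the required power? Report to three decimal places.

Need Φ(δ − 2.576) = 0.75, so δ = 2.576 + 0.674 = 3.250.
(Lower-tail contribution to power is negligible for δ > 0.)
δ = d·√(n/2) ⇒ d = δ/√(n/2) = 3.250/√(115/2) = 0.4286.

d ≈ 0.429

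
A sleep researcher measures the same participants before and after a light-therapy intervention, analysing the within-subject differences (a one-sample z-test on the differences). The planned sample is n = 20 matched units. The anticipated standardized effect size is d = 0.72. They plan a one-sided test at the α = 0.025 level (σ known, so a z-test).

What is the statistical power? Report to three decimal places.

Power ≈ 0.896

Noncentrality parameter: δ = d·√n = 0.72 × √20 = 3.2199
One-sided α = 0.025 → critical value z_{0.025} = 1.960.
Power = Φ(δ − 1.960) = Φ(1.260) = 0.8962.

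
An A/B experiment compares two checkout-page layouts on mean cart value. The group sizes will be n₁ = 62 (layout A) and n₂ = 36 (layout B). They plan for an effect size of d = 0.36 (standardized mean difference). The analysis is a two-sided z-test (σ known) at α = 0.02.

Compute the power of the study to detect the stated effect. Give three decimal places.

Noncentrality parameter: δ = d / √(1/n₁ + 1/n₂) = 0.36 / √(1/62 + 1/36) = 1.7181
Critical value for a two-sided test at α = 0.02: z_{α/2} = 2.326.
Power = Φ(δ − 2.326) + Φ(−δ − 2.326) = Φ(-0.608) + Φ(-4.044) = 0.2715 + 0.0000 = 0.2715.

Power ≈ 0.272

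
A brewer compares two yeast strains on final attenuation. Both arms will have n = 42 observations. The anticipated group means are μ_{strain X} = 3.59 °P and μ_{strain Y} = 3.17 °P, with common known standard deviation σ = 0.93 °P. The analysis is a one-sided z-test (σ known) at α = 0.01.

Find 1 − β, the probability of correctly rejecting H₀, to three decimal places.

Standardized effect: d = |μ_{strain X} − μ_{strain Y}| / σ = |3.59 − 3.17| / 0.93 = 0.4516
Noncentrality parameter: δ = d·√(n/2) = 0.4516 × √(42/2) = 2.0696
One-sided α = 0.01 → critical value z_{0.01} = 2.326.
Power = Φ(δ − 2.326) = Φ(-0.257) = 0.3987.

Power ≈ 0.399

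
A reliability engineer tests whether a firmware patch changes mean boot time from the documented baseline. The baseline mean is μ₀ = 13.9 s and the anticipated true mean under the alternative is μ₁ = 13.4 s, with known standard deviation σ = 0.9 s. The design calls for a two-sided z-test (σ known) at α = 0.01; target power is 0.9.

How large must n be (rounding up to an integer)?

n = 49

Standardized effect: d = |μ₁ − μ₀| / σ = |13.4 − 13.9| / 0.9 = 0.5556
Set Φ(δ − 2.576) = 0.9; then δ − 2.576 = Φ⁻¹(0.9) = 1.282, giving δ = 3.857.
(Ignoring the negligible lower-tail rejection probability gives the usual closed-form inversion.)
δ = d·√n ⇒ n = (δ/d)² = (3.857 / 0.5556)² = 48.21.
Rounding up, n = 49.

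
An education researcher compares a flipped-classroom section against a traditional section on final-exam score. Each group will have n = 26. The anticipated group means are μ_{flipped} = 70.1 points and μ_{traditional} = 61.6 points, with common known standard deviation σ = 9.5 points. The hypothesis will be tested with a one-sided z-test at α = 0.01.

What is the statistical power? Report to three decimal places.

Standardized effect: d = |μ_{flipped} − μ_{traditional}| / σ = |70.1 − 61.6| / 9.5 = 0.8947
Noncentrality parameter: δ = d·√(n/2) = 0.8947 × √(26/2) = 3.2260
Critical value for a one-sided test at α = 0.01: z_α = 2.326.
Power = P(Z > 2.326 − δ) = Φ(0.900) = 0.8159.

Power ≈ 0.816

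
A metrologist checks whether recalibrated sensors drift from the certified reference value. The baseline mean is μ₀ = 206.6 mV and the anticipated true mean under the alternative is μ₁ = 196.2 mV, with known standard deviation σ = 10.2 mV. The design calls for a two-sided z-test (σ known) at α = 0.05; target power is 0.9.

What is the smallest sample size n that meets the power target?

n = 11

Standardized effect: d = |μ₁ − μ₀| / σ = |196.2 − 206.6| / 10.2 = 1.0196
For power 0.9 need Φ(δ − z_{0.025}) = 0.9, so δ = z_{0.025} + z_{0.10} = 1.960 + 1.282 = 3.242.
(Ignoring the negligible lower-tail rejection probability gives the usual closed-form inversion.)
δ = d·√n ⇒ n = (δ/d)² = (3.242 / 1.0196)² = 10.11.
Round up to the next whole unit.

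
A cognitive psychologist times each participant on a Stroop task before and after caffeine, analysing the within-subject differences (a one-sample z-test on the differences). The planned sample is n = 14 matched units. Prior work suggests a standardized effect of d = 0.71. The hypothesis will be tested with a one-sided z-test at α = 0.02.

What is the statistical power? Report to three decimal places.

Noncentrality parameter: δ = d·√n = 0.71 × √14 = 2.6566
One-sided α = 0.02 → critical value z_{0.02} = 2.054.
Power = Φ(δ − 2.054) = Φ(0.603) = 0.7267.

Power ≈ 0.727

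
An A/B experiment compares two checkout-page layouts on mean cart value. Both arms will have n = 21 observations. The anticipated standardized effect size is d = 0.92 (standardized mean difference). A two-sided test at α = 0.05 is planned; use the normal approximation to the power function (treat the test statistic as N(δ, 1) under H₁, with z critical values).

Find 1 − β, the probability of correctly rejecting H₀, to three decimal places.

Power ≈ 0.846

Noncentrality parameter: δ = d·√(n/2) = 0.92 × √(21/2) = 2.9811
Two-sided α = 0.05 → critical value z_{0.025} = 1.960.
Power = Φ(δ − 1.960) + Φ(−δ − 1.960) = Φ(1.021) + Φ(-4.941) = 0.8464 + 0.0000 = 0.8464.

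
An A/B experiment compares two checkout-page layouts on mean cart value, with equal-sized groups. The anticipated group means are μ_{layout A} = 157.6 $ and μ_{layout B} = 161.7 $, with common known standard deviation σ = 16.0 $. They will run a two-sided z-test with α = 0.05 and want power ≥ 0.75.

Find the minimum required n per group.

Standardized effect: d = |μ_{layout A} − μ_{layout B}| / σ = |157.6 − 161.7| / 16.0 = 0.2562
For power 0.75 need Φ(δ − z_{0.025}) = 0.75, so δ = z_{0.025} + z_{0.25} = 1.960 + 0.674 = 2.634.
(Ignoring the negligible lower-tail rejection probability gives the usual closed-form inversion.)
δ = d·√(n/2) ⇒ n = 2(δ/d)² = 2 × (2.634 / 0.2562)² = 211.39.
Round up to the next whole unit.

n = 212 per group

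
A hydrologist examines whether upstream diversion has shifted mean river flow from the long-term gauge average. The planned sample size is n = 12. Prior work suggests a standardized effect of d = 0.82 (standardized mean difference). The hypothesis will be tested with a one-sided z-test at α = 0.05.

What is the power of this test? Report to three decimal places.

Noncentrality parameter: δ = d·√n = 0.82 × √12 = 2.8406
One-sided α = 0.05 → critical value z_{0.05} = 1.645.
Power = Φ(δ − 1.645) = Φ(1.196) = 0.8841.

Power ≈ 0.884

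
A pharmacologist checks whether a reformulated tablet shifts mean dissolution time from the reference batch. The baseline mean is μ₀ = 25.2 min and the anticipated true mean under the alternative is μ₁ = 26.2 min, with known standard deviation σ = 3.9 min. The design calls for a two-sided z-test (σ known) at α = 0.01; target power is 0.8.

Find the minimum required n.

Standardized effect: d = |μ₁ − μ₀| / σ = |26.2 − 25.2| / 3.9 = 0.2564
For power 0.8 need Φ(δ − z_{0.005}) = 0.8, so δ = z_{0.005} + z_{0.20} = 2.576 + 0.842 = 3.417.
(For δ > 0 the lower-tail rejection region contributes negligibly to power, so the one-term inversion is standard.)
δ = d·√n ⇒ n = (δ/d)² = (3.417 / 0.2564)² = 177.64.
Round up to the next whole unit.

n = 178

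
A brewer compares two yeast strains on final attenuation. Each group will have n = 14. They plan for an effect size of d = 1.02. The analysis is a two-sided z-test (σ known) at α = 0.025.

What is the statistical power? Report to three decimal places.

Noncentrality parameter: δ = d·√(n/2) = 1.02 × √(14/2) = 2.6987
Two-sided α = 0.025 → critical value z_{0.0125} = 2.241.
Power = Φ(δ − 2.241) + Φ(−δ − 2.241) = Φ(0.457) + Φ(-4.940) = 0.6763 + 0.0000 = 0.6763.

Power ≈ 0.676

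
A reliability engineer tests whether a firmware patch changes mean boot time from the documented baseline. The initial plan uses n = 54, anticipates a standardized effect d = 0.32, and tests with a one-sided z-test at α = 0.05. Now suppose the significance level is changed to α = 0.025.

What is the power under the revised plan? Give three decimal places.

Power ≈ 0.652

δ = d·√n = 0.32 × √54 = 2.3515 (unchanged). New critical value: z_{0.025} = 1.960.
Revised power = Φ(δ − 1.960) = Φ(0.392) = 0.6523.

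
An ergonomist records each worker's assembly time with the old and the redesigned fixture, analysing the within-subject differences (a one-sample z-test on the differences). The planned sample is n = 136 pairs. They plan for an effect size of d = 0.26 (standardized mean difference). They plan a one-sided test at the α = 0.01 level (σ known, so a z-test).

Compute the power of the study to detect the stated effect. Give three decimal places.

Noncentrality parameter: δ = d·√n = 0.26 × √136 = 3.0321
One-sided α = 0.01 → critical value z_{0.01} = 2.326.
Power = Φ(δ − 2.326) = Φ(0.706) = 0.7598.

Power ≈ 0.760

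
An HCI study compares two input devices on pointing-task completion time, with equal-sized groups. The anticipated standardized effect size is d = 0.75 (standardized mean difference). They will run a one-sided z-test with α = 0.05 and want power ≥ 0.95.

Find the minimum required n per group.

n = 39 per group

Set Φ(δ − 1.645) = 0.95; then δ − 1.645 = Φ⁻¹(0.95) = 1.645, giving δ = 3.290.
δ = d·√(n/2) ⇒ n = 2(δ/d)² = 2 × (3.290 / 0.75)² = 38.48.
Round up to the next whole unit.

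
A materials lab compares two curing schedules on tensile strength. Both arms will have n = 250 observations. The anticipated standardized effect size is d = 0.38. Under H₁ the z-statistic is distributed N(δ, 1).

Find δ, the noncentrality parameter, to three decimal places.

δ ≈ 4.249

δ = d·√(n/2) = 0.38 × √(250/2) = 4.2485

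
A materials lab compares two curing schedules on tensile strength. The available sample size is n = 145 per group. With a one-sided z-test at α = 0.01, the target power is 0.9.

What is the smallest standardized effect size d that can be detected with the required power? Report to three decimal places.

Need Φ(δ − 2.326) = 0.9, so δ = 2.326 + 1.282 = 3.608.
δ = d·√(n/2) ⇒ d = δ/√(n/2) = 3.608/√(145/2) = 0.4237.

d ≈ 0.424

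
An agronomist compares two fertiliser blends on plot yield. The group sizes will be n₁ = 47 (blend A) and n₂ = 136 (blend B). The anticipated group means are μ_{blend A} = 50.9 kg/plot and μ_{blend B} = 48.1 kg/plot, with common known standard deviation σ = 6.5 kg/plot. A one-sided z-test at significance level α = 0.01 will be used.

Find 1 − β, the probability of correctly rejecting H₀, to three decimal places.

Power ≈ 0.587

Standardized effect: d = |μ_{blend A} − μ_{blend B}| / σ = |50.9 − 48.1| / 6.5 = 0.4308
Noncentrality parameter: δ = d / √(1/n₁ + 1/n₂) = 0.4308 / √(1/47 + 1/136) = 2.5459
Critical value for a one-sided test at α = 0.01: z_α = 2.326.
Power = Φ(δ − 2.326) = Φ(0.220) = 0.5869.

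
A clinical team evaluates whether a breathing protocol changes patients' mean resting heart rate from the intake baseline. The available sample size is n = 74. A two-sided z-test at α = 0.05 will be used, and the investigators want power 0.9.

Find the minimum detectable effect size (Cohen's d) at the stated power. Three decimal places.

d ≈ 0.377

Need Φ(δ − 1.960) = 0.9, so δ = 1.960 + 1.282 = 3.242.
(The second rejection-region term Φ(−δ − z_{α/2}) is negligible and dropped.)
δ = d·√n ⇒ d = δ/√n = 3.242/√74 = 0.3768.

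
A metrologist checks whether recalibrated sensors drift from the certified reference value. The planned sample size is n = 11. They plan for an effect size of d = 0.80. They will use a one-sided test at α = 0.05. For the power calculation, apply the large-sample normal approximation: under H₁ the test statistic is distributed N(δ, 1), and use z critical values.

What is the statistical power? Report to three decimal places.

Noncentrality parameter: δ = d·√n = 0.80 × √11 = 2.6533
One-sided α = 0.05 → critical value z_{0.05} = 1.645.
Power = P(Z > 1.645 − δ) = Φ(1.008) = 0.8434.

Power ≈ 0.843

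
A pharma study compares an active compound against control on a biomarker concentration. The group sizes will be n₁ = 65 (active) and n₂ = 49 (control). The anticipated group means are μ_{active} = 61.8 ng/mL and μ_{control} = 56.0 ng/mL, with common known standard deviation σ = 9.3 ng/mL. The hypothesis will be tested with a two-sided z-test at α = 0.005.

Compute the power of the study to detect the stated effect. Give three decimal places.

Standardized effect: d = |μ_{active} − μ_{control}| / σ = |61.8 − 56.0| / 9.3 = 0.6237
Noncentrality parameter: λ = d / √(1/n₁ + 1/n₂) = 0.6237 / √(1/65 + 1/49) = 3.2965
Critical value for a two-sided test at α = 0.005: z_{α/2} = 2.807.
Power = Φ(λ − 2.807) + Φ(−λ − 2.807) = Φ(0.489) + Φ(-6.103) = 0.6877 + 0.0000 = 0.6877.

Power ≈ 0.688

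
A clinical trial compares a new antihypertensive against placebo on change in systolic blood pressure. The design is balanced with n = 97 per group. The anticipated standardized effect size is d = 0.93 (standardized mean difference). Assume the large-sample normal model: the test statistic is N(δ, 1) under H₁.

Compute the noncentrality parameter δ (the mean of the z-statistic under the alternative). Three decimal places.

δ ≈ 6.477

The noncentrality parameter scales effect size by the design's sample-size factor: δ = d·√(n/2) = 0.93 × √(97/2) = 6.4767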